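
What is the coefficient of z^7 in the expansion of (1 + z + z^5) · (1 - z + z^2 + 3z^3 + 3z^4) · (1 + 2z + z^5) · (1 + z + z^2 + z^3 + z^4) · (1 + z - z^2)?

46

(1 + z + z^5) has coefficients 1,1,0,0,0,1 for degrees 0…5.
(1 - z + z^2 + 3z^3 + 3z^4) has coefficients 1,-1,1,3,3,0,0,0 for degrees 0…7.
Multiplying by (1 + 2z + z^5) gives running coefficients 1,1,-1,5,9,7,-1,1 for degrees 0…7.
Multiplying by (1 + z + z^2 + z^3 + z^4) gives running coefficients 1,2,1,6,15,21,19,21 for degrees 0…7.
Finally multiplying by (1 + z - z^2), the product of all factors after the first has coefficients 1,3,2,5,20,30,25,19 for degrees 0…7.
[z^7] = 1·19 + 1·25 + 1·2 = 46.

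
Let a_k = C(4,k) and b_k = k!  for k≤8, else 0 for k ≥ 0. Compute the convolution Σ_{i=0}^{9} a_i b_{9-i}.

Write out a_i and b_{9-i} for i = 0,…,9 and sum the products.
Σ = 1·0 + 4·40320 + 6·5040 + 4·720 + 1·120 + 0·24 + 0·6 + 0·2 + 0·1 + 0·1 = 194520.

194520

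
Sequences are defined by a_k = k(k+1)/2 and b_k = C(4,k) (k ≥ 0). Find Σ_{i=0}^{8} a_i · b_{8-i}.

344

This is [x^8] in the product of the two ordinary generating functions.
Σ = 0·0 + 1·0 + 3·0 + 6·0 + 10·1 + 15·4 + 21·6 + 28·4 + 36·1 = 344.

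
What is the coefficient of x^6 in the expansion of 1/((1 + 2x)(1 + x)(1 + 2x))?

The denominator gives the recurrence a_n = −5a_(n−1) − 8a_(n−2) − 4a_(n−3) for n ≥ 3; the numerator fixes a_0 = 1, a_1 = -5, a_2 = 17.
Iterating: 1, -5, 17, -49, 129, -321, 769, so a_6 = 769.

769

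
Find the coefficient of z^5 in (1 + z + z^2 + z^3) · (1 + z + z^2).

(1 + z + z^2 + z^3) has coefficients 1,1,1,1 for degrees 0…3.
(1 + z + z^2) has coefficients 1,1,1,0,0,0 for degrees 0…5.
[z^5] = 1·0 + 1·0 + 1·0 + 1·1 = 1.

1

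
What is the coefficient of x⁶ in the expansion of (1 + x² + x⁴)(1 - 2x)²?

(1 + x² + x⁴) has coefficients 1,0,1,0,1 for degrees 0…4.
(1 - 2x)² has coefficients 1,-4,4,0,0,0,0 for degrees 0…6.
[x⁶] = 1·0 + 1·0 + 1·4 = 4.

4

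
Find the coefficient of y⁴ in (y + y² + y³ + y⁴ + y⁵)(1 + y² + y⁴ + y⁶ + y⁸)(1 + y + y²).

5

(y + y² + y³ + y⁴ + y⁵) has coefficients 0,1,1,1,1 for degrees 0…4.
(1 + y² + y⁴ + y⁶ + y⁸) has coefficients 1,0,1,0,1 for degrees 0…4.
Finally multiplying by (1 + y + y²), the product of all factors after the first has coefficients 1,1,2,1,2 for degrees 0…4.
[y⁴] = 1·1 + 1·2 + 1·1 + 1·1 = 5.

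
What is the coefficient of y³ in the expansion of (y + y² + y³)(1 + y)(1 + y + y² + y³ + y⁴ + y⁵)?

(y + y² + y³) has coefficients 0,1,1,1 for degrees 0…3.
(1 + y) has coefficients 1,1,0,0 for degrees 0…3.
Finally multiplying by (1 + y + y² + y³ + y⁴ + y⁵), the product of all factors after the first has coefficients 1,2,2,2 for degrees 0…3.
[y³] = 1·2 + 1·2 + 1·1 = 5.

5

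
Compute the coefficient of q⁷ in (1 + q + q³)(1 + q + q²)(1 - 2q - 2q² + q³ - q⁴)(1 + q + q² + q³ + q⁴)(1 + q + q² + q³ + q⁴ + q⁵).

(1 + q + q³) has coefficients 1,1,0,1 for degrees 0…3.
(1 + q + q²) has coefficients 1,1,1,0,0,0,0,0 for degrees 0…7.
Multiplying by (1 - 2q - 2q² + q³ - q⁴) gives running coefficients 1,-1,-3,-3,-2,0,-1,0 for degrees 0…7.
Multiplying by (1 + q + q² + q³ + q⁴) gives running coefficients 1,0,-3,-6,-8,-9,-9,-6 for degrees 0…7.
Finally multiplying by (1 + q + q² + q³ + q⁴ + q⁵), the product of all factors after the first has coefficients 1,1,-2,-8,-16,-25,-35,-41 for degrees 0…7.
[q⁷] = 1·(-41) + 1·(-35) + 1·(-16) = -92.

-92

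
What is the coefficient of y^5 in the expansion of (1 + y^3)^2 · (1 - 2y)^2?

8

(1 + y^3)^2 has coefficients 1,0,0,2,0,0 for degrees 0…5.
(1 - 2y)^2 has coefficients 1,-4,4,0,0,0 for degrees 0…5.
[y^5] = 1·0 + 2·4 = 8.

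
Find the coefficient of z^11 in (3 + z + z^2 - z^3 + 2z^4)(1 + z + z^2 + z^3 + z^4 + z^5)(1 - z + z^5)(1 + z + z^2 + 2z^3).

(3 + z + z^2 - z^3 + 2z^4) has coefficients 3,1,1,-1,2 for degrees 0…4.
(1 + z + z^2 + z^3 + z^4 + z^5) has coefficients 1,1,1,1,1,1,0,0,0,0,0,0 for degrees 0…11.
Multiplying by (1 - z + z^5) gives running coefficients 1,0,0,0,0,1,0,1,1,1,1,0 for degrees 0…11.
Finally multiplying by (1 + z + z^2 + 2z^3), the product of all factors after the first has coefficients 1,1,1,2,0,1,1,2,4,3,5,4 for degrees 0…11.
[z^11] = 3·4 + 1·5 + 1·3 − 1·4 + 2·2 = 20.

20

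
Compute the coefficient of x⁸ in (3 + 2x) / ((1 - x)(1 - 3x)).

The denominator gives the recurrence a_n = 4a_(n−1) − 3a_(n−2) for n ≥ 2; the numerator fixes a_0 = 3, a_1 = 14.
Iterating: 3, 14, 47, 146, 443, 1334, 4007, 12026, 36083, so a_8 = 36083.

36083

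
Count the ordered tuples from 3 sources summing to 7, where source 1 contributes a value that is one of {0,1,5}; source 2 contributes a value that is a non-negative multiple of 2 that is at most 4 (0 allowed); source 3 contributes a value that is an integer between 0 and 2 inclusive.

3

The generating function for the choices is (1 + y + y⁵)·(1 + y² + y⁴)·(1 + y + y²); the count is [y⁷].
(1 + y + y⁵) has coefficients 1,1,0,0,0,1 for degrees 0…5.
(1 + y² + y⁴) has coefficients 1,0,1,0,1,0,0,0 for degrees 0…7.
Finally multiplying by (1 + y + y²), the product of all factors after the first has coefficients 1,1,2,1,2,1,1,0 for degrees 0…7.
[y⁷] = 1·0 + 1·1 + 1·2 = 3.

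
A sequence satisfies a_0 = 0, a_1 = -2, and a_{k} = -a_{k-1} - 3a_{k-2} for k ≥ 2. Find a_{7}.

The ordinary generating function has denominator 1 + y + 3y^2.
Iterating the recurrence: a_0,…,a_{7} = 0, -2, 2, 4, -10, -2, 32, -26.

-26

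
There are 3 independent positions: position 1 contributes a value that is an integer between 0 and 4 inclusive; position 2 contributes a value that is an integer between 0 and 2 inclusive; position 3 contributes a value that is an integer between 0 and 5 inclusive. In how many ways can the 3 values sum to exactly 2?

6

The generating function for the choices is (1 + q + q^2 + q^3 + q^4)·(1 + q + q^2)·(1 + q + q^2 + q^3 + q^4 + q^5); the count is [q^2].
(1 + q + q^2 + q^3 + q^4) has coefficients 1,1,1 for degrees 0…2.
(1 + q + q^2) has coefficients 1,1,1 for degrees 0…2.
Finally multiplying by (1 + q + q^2 + q^3 + q^4 + q^5), the product of all factors after the first has coefficients 1,2,3 for degrees 0…2.
[q^2] = 1·3 + 1·2 + 1·1 = 6.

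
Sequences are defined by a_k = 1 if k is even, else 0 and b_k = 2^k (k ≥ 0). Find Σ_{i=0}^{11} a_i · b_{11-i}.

2730

This is [x^11] in the product of the two ordinary generating functions.
Σ = 1·2048 + 0·1024 + 1·512 + 0·256 + 1·128 + 0·64 + 1·32 + 0·16 + 1·8 + 0·4 + 1·2 + 0·1 = 2730.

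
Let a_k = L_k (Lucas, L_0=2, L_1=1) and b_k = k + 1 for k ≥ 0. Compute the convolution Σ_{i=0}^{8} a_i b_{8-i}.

The convolution is the t^8 coefficient of A(t)B(t).
Σ = 2·9 + 1·8 + 3·7 + 4·6 + 7·5 + 11·4 + 18·3 + 29·2 + 47·1 = 309.

309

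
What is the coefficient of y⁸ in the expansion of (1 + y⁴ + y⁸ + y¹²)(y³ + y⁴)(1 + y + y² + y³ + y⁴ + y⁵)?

4

(1 + y⁴ + y⁸ + y¹²) has coefficients 1,0,0,0,1,0,0,0,1 for degrees 0…8.
(y³ + y⁴) has coefficients 0,0,0,1,1,0,0,0,0 for degrees 0…8.
Finally multiplying by (1 + y + y² + y³ + y⁴ + y⁵), the product of all factors after the first has coefficients 0,0,0,1,2,2,2,2,2 for degrees 0…8.
[y⁸] = 1·2 + 1·2 + 1·0 = 4.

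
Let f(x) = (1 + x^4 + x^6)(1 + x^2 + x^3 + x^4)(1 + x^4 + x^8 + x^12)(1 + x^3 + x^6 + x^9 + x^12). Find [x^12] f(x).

11

(1 + x^4 + x^6) has coefficients 1,0,0,0,1,0,1 for degrees 0…6.
(1 + x^2 + x^3 + x^4) has coefficients 1,0,1,1,1,0,0,0,0,0,0,0,0 for degrees 0…12.
Multiplying by (1 + x^4 + x^8 + x^12) gives running coefficients 1,0,1,1,2,0,1,1,2,0,1,1,2 for degrees 0…12.
Finally multiplying by (1 + x^3 + x^6 + x^9 + x^12), the product of all factors after the first has coefficients 1,0,1,2,2,1,3,3,3,3,4,4,5 for degrees 0…12.
[x^12] = 1·5 + 1·3 + 1·3 = 11.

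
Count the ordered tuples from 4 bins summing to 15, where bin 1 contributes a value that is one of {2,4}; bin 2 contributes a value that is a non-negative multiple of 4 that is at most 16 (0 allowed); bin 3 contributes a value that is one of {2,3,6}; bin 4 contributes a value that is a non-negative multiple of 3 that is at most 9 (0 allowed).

The generating function for the choices is (q^2 + q^4)·(1 + q^4 + q^8 + q^12 + q^16)·(q^2 + q^3 + q^6)·(1 + q^3 + q^6 + q^9); the count is [q^15].
(q^2 + q^4) has coefficients 0,0,1,0,1 for degrees 0…4.
(1 + q^4 + q^8 + q^12 + q^16) has coefficients 1,0,0,0,1,0,0,0,1,0,0,0,1,0,0,0 for degrees 0…15.
Multiplying by (q^2 + q^3 + q^6) gives running coefficients 0,0,1,1,0,0,2,1,0,0,2,1,0,0,2,1 for degrees 0…15.
Finally multiplying by (1 + q^3 + q^6 + q^9), the product of all factors after the first has coefficients 0,0,1,1,0,1,3,1,1,3,3,2,3,3,3,3 for degrees 0…15.
[q^15] = 1·3 + 1·2 = 5.

5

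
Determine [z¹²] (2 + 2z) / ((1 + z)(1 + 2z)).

The denominator gives the recurrence a_n = −3a_(n−1) − 2a_(n−2) for n ≥ 3; the numerator fixes a_0 = 2, a_1 = -4, a_2 = 8.
Iterating: 2, -4, 8, -16, 32, -64, 128, -256, 512, -1024, 2048, -4096, 8192, so a_12 = 8192.

8192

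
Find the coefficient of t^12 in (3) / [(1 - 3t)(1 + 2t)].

961509

The denominator gives the recurrence a_n = a_(n−1) + 6a_(n−2) for n ≥ 2; the numerator fixes a_0 = 3, a_1 = 3.
Iterating: 3, 3, 21, 39, 165, 399, 1389, 3783, 12117, 34815, 107517, 316407, 961509, so a_12 = 961509.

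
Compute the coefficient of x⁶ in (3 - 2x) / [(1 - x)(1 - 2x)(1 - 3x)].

7143

Partial fractions give a closed form: a_n = (1/2)·1^n + (-8)·2^n + (21/2)·3^n.
At n = 6: a_6 = 7143.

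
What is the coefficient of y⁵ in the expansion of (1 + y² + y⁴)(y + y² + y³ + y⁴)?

2

(1 + y² + y⁴) has coefficients 1,0,1,0,1 for degrees 0…4.
(y + y² + y³ + y⁴) has coefficients 0,1,1,1,1,0 for degrees 0…5.
[y⁵] = 1·0 + 1·1 + 1·1 = 2.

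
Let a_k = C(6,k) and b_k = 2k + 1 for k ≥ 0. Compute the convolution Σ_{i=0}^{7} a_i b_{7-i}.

576

Write out a_i and b_{7-i} for i = 0,…,7 and sum the products.
Σ = 1·15 + 6·13 + 15·11 + 20·9 + 15·7 + 6·5 + 1·3 + 0·1 = 576.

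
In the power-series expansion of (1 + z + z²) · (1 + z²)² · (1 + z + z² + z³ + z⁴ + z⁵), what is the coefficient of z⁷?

10

(1 + z + z²) has coefficients 1,1,1 for degrees 0…2.
(1 + z²)² has coefficients 1,0,2,0,1,0,0,0 for degrees 0…7.
Finally multiplying by (1 + z + z² + z³ + z⁴ + z⁵), the product of all factors after the first has coefficients 1,1,3,3,4,4,3,3 for degrees 0…7.
[z⁷] = 1·3 + 1·3 + 1·4 = 10.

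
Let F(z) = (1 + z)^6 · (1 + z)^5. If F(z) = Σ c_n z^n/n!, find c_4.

The EGF product rule gives c_4 = Σ_{k_1+k_2=4} C(4; k_1,k_2) · ∏ g_i(k_i), where (1+z)^6 gives the falling factorial (6)_k; (1+z)^5 gives the falling factorial (5)_k.
g_1(k) for k = 0…4: 1, 6, 30, 120, 360.
g_2(k) for k = 0…4: 1, 5, 20, 60, 120.
c_4 = Σ_k C(4,k)·g_1(k)·g_2(4−k) = 1·1·120 + 4·6·60 + 6·30·20 + 4·120·5 + 1·360·1 = 120 + 1440 + 3600 + 2400 + 360 = 7920.

7920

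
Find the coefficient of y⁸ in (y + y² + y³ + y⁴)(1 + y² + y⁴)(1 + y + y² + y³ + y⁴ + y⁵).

10

(y + y² + y³ + y⁴) has coefficients 0,1,1,1,1 for degrees 0…4.
(1 + y² + y⁴) has coefficients 1,0,1,0,1,0,0,0,0 for degrees 0…8.
Finally multiplying by (1 + y + y² + y³ + y⁴ + y⁵), the product of all factors after the first has coefficients 1,1,2,2,3,3,2,2,1 for degrees 0…8.
[y⁸] = 1·2 + 1·2 + 1·3 + 1·3 = 10.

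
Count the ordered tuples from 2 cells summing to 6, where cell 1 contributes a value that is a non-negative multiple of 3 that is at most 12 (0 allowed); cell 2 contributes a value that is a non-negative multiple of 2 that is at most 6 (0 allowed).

2

The generating function for the choices is (1 + z³ + z⁶ + z⁹ + z¹²)·(1 + z² + z⁴ + z⁶); the count is [z⁶].
(1 + z³ + z⁶ + z⁹ + z¹²) has coefficients 1,0,0,1,0,0,1 for degrees 0…6.
(1 + z² + z⁴ + z⁶) has coefficients 1,0,1,0,1,0,1 for degrees 0…6.
[z⁶] = 1·1 + 1·0 + 1·1 = 2.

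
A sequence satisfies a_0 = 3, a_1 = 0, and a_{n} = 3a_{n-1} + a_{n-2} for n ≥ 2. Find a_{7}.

1080

The ordinary generating function has denominator 1 - 3z - z^2.
Iterating the recurrence: a_0,…,a_{7} = 3, 0, 3, 9, 30, 99, 327, 1080.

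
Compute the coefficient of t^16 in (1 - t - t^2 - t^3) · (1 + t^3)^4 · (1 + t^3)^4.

(1 - t - t^2 - t^3) has coefficients 1,-1,-1,-1 for degrees 0…3.
(1 + t^3)^4 has coefficients 1,0,0,4,0,0,6,0,0,4,0,0,1,0,0,0,0 for degrees 0…16.
Finally multiplying by (1 + t^3)^4, the product of all factors after the first has coefficients 1,0,0,8,0,0,28,0,0,56,0,0,70,0,0,56,0 for degrees 0…16.
[t^16] = 1·0 − 1·56 − 1·0 − 1·0 = -56.

-56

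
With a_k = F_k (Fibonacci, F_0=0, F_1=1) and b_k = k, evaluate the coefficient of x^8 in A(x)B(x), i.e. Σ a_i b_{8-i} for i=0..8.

Write out a_i and b_{8-i} for i = 0,…,8 and sum the products.
Σ = 0·8 + 1·7 + 1·6 + 2·5 + 3·4 + 5·3 + 8·2 + 13·1 + 21·0 = 79.

79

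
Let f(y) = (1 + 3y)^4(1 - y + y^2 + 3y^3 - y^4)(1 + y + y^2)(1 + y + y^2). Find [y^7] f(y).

(1 + 3y)^4 has coefficients 1,12,54,108,81 for degrees 0…4.
(1 - y + y^2 + 3y^3 - y^4) has coefficients 1,-1,1,3,-1,0,0,0 for degrees 0…7.
Multiplying by (1 + y + y^2) gives running coefficients 1,0,1,3,3,2,-1,0 for degrees 0…7.
Finally multiplying by (1 + y + y^2), the product of all factors after the first has coefficients 1,1,2,4,7,8,4,1 for degrees 0…7.
[y^7] = 1·1 + 12·4 + 54·8 + 108·7 + 81·4 = 1561.

1561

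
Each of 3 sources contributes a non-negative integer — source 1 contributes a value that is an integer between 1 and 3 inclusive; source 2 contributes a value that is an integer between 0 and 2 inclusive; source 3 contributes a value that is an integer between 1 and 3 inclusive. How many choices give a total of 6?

The generating function for the choices is (y + y^2 + y^3)·(1 + y + y^2)·(y + y^2 + y^3); the count is [y^6].
(y + y^2 + y^3) has coefficients 0,1,1,1 for degrees 0…3.
(1 + y + y^2) has coefficients 1,1,1,0,0,0,0 for degrees 0…6.
Finally multiplying by (y + y^2 + y^3), the product of all factors after the first has coefficients 0,1,2,3,2,1,0 for degrees 0…6.
[y^6] = 1·1 + 1·2 + 1·3 = 6.

6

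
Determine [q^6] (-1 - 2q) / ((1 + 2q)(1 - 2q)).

Partial fractions give a closed form: a_n = (-1)·2^n.
At n = 6: a_6 = -64.

-64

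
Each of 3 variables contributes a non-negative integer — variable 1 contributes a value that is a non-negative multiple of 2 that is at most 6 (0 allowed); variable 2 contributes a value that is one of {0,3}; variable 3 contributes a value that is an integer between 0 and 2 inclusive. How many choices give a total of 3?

The generating function for the choices is (1 + t^2 + t^4 + t^6)·(1 + t^3)·(1 + t + t^2); the count is [t^3].
(1 + t^2 + t^4 + t^6) has coefficients 1,0,1,0 for degrees 0…3.
(1 + t^3) has coefficients 1,0,0,1 for degrees 0…3.
Finally multiplying by (1 + t + t^2), the product of all factors after the first has coefficients 1,1,1,1 for degrees 0…3.
[t^3] = 1·1 + 1·1 = 2.

2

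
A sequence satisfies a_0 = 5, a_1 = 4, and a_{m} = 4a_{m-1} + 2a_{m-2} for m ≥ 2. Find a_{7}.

44032

The ordinary generating function has denominator 1 - 4t - 2t^2.
Iterating the recurrence: a_0,…,a_{7} = 5, 4, 26, 112, 500, 2224, 9896, 44032.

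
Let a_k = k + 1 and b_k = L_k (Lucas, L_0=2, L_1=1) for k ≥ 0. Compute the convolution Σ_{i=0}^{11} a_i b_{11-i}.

1348

This is [x^11] in the product of the two ordinary generating functions.
Σ = 1·199 + 2·123 + 3·76 + 4·47 + 5·29 + 6·18 + 7·11 + 8·7 + 9·4 + 10·3 + 11·1 + 12·2 = 1348.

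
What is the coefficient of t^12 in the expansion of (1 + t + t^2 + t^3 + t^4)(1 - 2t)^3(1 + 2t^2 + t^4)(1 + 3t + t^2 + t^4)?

(1 + t + t^2 + t^3 + t^4) has coefficients 1,1,1,1,1 for degrees 0…4.
(1 - 2t)^3 has coefficients 1,-6,12,-8,0,0,0,0,0,0,0,0,0 for degrees 0…12.
Multiplying by (1 + 2t^2 + t^4) gives running coefficients 1,-6,14,-20,25,-22,12,-8,0,0,0,0,0 for degrees 0…12.
Finally multiplying by (1 + 3t + t^2 + t^4), the product of all factors after the first has coefficients 1,-3,-3,16,-20,27,-15,-14,13,-30,12,-8,0 for degrees 0…12.
[t^12] = 1·0 + 1·(-8) + 1·12 + 1·(-30) + 1·13 = -13.

-13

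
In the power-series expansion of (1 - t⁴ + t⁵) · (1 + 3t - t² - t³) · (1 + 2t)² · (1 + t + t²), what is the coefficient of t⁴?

(1 - t⁴ + t⁵) has coefficients 1,0,0,0,-1 for degrees 0…4.
(1 + 3t - t² - t³) has coefficients 1,3,-1,-1,0 for degrees 0…4.
Multiplying by (1 + 2t)² gives running coefficients 1,7,15,7,-8 for degrees 0…4.
Finally multiplying by (1 + t + t²), the product of all factors after the first has coefficients 1,8,23,29,14 for degrees 0…4.
[t⁴] = 1·14 − 1·1 = 13.

13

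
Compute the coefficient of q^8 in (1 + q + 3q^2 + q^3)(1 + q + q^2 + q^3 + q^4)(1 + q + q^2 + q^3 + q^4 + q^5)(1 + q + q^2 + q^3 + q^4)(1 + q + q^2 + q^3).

401

(1 + q + 3q^2 + q^3) has coefficients 1,1,3,1 for degrees 0…3.
(1 + q + q^2 + q^3 + q^4) has coefficients 1,1,1,1,1,0,0,0,0 for degrees 0…8.
Multiplying by (1 + q + q^2 + q^3 + q^4 + q^5) gives running coefficients 1,2,3,4,5,5,4,3,2 for degrees 0…8.
Multiplying by (1 + q + q^2 + q^3 + q^4) gives running coefficients 1,3,6,10,15,19,21,21,19 for degrees 0…8.
Finally multiplying by (1 + q + q^2 + q^3), the product of all factors after the first has coefficients 1,4,10,20,34,50,65,76,80 for degrees 0…8.
[q^8] = 1·80 + 1·76 + 3·65 + 1·50 = 401.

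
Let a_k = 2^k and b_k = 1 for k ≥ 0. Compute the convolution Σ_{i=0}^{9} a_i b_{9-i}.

This is [x^9] in the product of the two ordinary generating functions.
Σ = 1·1 + 2·1 + 4·1 + 8·1 + 16·1 + 32·1 + 64·1 + 128·1 + 256·1 + 512·1 = 1023.

1023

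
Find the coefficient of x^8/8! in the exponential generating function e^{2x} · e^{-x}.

The EGF product rule gives c_8 = Σ_{k_1+k_2=8} C(8; k_1,k_2) · ∏ g_i(k_i), where e^{2x} gives (2)^k; e^{-x} gives (-1)^k.
g_1(k) for k = 0…8: 1, 2, 4, 8, 16, 32, 64, 128, 256.
g_2(k) for k = 0…8: 1, -1, 1, -1, 1, -1, 1, -1, 1.
c_8 = Σ_k C(8,k)·g_1(k)·g_2(8−k) = 1·1·1 + 8·2·(-1) + 28·4·1 + 56·8·(-1) + 70·16·1 + 56·32·(-1) + 28·64·1 + 8·128·(-1) + 1·256·1 = 1 − 16 + 112 − 448 + 1120 − 1792 + 1792 − 1024 + 256 = 1.

1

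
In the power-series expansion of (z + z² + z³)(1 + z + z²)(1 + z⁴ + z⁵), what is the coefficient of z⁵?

2

(z + z² + z³) has coefficients 0,1,1,1 for degrees 0…3.
(1 + z + z²) has coefficients 1,1,1,0,0,0 for degrees 0…5.
Finally multiplying by (1 + z⁴ + z⁵), the product of all factors after the first has coefficients 1,1,1,0,1,2 for degrees 0…5.
[z⁵] = 1·1 + 1·0 + 1·1 = 2.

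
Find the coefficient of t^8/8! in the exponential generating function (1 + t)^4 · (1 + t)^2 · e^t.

The EGF product rule gives c_8 = Σ_{k_1+k_2+k_3=8} C(8; k_1,k_2,k_3) · ∏ g_i(k_i), where (1+t)^4 gives the falling factorial (4)_k; (1+t)^2 gives the falling factorial (2)_k; e^t gives (1)^k.
g_1(k) for k = 0…8: 1, 4, 12, 24, 24, 0, 0, 0, 0.
g_2(k) for k = 0…8: 1, 2, 2, 0, 0, 0, 0, 0, 0.
g_3(k) for k = 0…8: 1, 1, 1, 1, 1, 1, 1, 1, 1.
First combine the last two factors: h(k) = Σ_j C(k,j)·g_2(j)·g_3(k−j) for k = 0…8: 1, 3, 7, 13, 21, 31, 43, 57, 73.
c_8 = Σ_k C(8,k)·g_1(k)·h(8−k) = 1·1·73 + 8·4·57 + 28·12·43 + 56·24·31 + 70·24·21 = 73 + 1824 + 14448 + 41664 + 35280 = 93289.

93289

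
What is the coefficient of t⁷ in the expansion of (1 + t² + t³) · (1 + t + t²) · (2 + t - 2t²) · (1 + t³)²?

(1 + t² + t³) has coefficients 1,0,1,1 for degrees 0…3.
(1 + t + t²) has coefficients 1,1,1,0,0,0,0,0 for degrees 0…7.
Multiplying by (2 + t - 2t²) gives running coefficients 2,3,1,-1,-2,0,0,0 for degrees 0…7.
Finally multiplying by (1 + t³)², the product of all factors after the first has coefficients 2,3,1,3,4,2,0,-1 for degrees 0…7.
[t⁷] = 1·(-1) + 1·2 + 1·4 = 5.

5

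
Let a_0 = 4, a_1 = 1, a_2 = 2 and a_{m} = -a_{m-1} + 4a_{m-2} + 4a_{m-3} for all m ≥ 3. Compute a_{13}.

23206

The ordinary generating function has denominator 1 + y - 4y^2 - 4y^3.
Iterating the recurrence: a_0,…,a_{13} = 4, 1, 2, 18, -6, 86, -38, 358, -166, 1446, -678, 5798, -2726, 23206.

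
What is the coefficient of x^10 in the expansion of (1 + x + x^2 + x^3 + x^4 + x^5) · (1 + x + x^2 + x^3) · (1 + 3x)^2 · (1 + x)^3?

(1 + x + x^2 + x^3 + x^4 + x^5) has coefficients 1,1,1,1,1,1 for degrees 0…5.
(1 + x + x^2 + x^3) has coefficients 1,1,1,1,0,0,0,0,0,0,0 for degrees 0…10.
Multiplying by (1 + 3x)^2 gives running coefficients 1,7,16,16,15,9,0,0,0,0,0 for degrees 0…10.
Finally multiplying by (1 + x)^3, the product of all factors after the first has coefficients 1,10,40,86,118,118,88,42,9,0,0 for degrees 0…10.
[x^10] = 1·0 + 1·0 + 1·9 + 1·42 + 1·88 + 1·118 = 257.

257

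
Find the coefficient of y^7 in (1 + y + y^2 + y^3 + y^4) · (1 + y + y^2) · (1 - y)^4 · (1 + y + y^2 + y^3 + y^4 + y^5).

1

(1 + y + y^2 + y^3 + y^4) has coefficients 1,1,1,1,1 for degrees 0…4.
(1 + y + y^2) has coefficients 1,1,1,0,0,0,0,0 for degrees 0…7.
Multiplying by (1 - y)^4 gives running coefficients 1,-3,3,-2,3,-3,1,0 for degrees 0…7.
Finally multiplying by (1 + y + y^2 + y^3 + y^4 + y^5), the product of all factors after the first has coefficients 1,-2,1,-1,2,-1,-1,2 for degrees 0…7.
[y^7] = 1·2 + 1·(-1) + 1·(-1) + 1·2 + 1·(-1) = 1.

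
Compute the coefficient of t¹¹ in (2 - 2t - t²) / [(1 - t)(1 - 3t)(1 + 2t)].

Partial fractions give a closed form: a_n = (1/6)·1^n + (11/10)·3^n + (11/15)·(-2)^n.
At n = 11: a_11 = 193360.

193360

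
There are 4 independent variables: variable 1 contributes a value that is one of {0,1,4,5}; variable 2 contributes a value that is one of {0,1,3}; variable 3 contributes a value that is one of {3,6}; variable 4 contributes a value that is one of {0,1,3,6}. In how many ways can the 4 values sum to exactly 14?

8

The generating function for the choices is (1 + z + z⁴ + z⁵)·(1 + z + z³)·(z³ + z⁶)·(1 + z + z³ + z⁶); the count is [z¹⁴].
(1 + z + z⁴ + z⁵) has coefficients 1,1,0,0,1,1 for degrees 0…5.
(1 + z + z³) has coefficients 1,1,0,1,0,0,0,0,0,0,0,0,0,0,0 for degrees 0…14.
Multiplying by (z³ + z⁶) gives running coefficients 0,0,0,1,1,0,2,1,0,1,0,0,0,0,0 for degrees 0…14.
Finally multiplying by (1 + z + z³ + z⁶), the product of all factors after the first has coefficients 0,0,0,1,2,1,3,4,1,4,3,0,3,1,0 for degrees 0…14.
[z¹⁴] = 1·0 + 1·1 + 1·3 + 1·4 = 8.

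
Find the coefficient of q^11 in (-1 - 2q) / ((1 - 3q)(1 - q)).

-442866

The denominator gives the recurrence a_n = 4a_(n−1) − 3a_(n−2) for n ≥ 2; the numerator fixes a_0 = -1, a_1 = -6.
Iterating: -1, -6, -21, -66, -201, -606, -1821, -5466, -16401, -49206, -147621, -442866, so a_11 = -442866.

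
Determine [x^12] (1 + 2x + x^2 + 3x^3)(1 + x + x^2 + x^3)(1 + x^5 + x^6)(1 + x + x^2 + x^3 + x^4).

44

(1 + 2x + x^2 + 3x^3) has coefficients 1,2,1,3 for degrees 0…3.
(1 + x + x^2 + x^3) has coefficients 1,1,1,1,0,0,0,0,0,0,0,0,0 for degrees 0…12.
Multiplying by (1 + x^5 + x^6) gives running coefficients 1,1,1,1,0,1,2,2,2,1,0,0,0 for degrees 0…12.
Finally multiplying by (1 + x + x^2 + x^3 + x^4), the product of all factors after the first has coefficients 1,2,3,4,4,4,5,6,7,8,7,5,3 for degrees 0…12.
[x^12] = 1·3 + 2·5 + 1·7 + 3·8 = 44.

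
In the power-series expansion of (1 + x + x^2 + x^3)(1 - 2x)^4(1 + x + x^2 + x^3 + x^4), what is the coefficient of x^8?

(1 + x + x^2 + x^3) has coefficients 1,1,1,1 for degrees 0…3.
(1 - 2x)^4 has coefficients 1,-8,24,-32,16,0,0,0,0 for degrees 0…8.
Finally multiplying by (1 + x + x^2 + x^3 + x^4), the product of all factors after the first has coefficients 1,-7,17,-15,1,0,8,-16,16 for degrees 0…8.
[x^8] = 1·16 + 1·(-16) + 1·8 + 1·0 = 8.

8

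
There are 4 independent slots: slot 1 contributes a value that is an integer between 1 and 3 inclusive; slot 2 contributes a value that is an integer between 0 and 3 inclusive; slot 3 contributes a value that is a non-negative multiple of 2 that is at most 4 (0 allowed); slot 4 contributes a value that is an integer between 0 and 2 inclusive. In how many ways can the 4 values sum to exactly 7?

17

The generating function for the choices is (z + z² + z³)·(1 + z + z² + z³)·(1 + z² + z⁴)·(1 + z + z²); the count is [z⁷].
(z + z² + z³) has coefficients 0,1,1,1 for degrees 0…3.
(1 + z + z² + z³) has coefficients 1,1,1,1,0,0,0,0 for degrees 0…7.
Multiplying by (1 + z² + z⁴) gives running coefficients 1,1,2,2,2,2,1,1 for degrees 0…7.
Finally multiplying by (1 + z + z²), the product of all factors after the first has coefficients 1,2,4,5,6,6,5,4 for degrees 0…7.
[z⁷] = 1·5 + 1·6 + 1·6 = 17.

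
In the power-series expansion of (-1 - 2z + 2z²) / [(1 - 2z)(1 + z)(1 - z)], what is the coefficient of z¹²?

Partial fractions give a closed form: a_n = (-2)·2^n + (1/2)·(-1)^n + (1/2)·1^n.
At n = 12: a_12 = -8191.

-8191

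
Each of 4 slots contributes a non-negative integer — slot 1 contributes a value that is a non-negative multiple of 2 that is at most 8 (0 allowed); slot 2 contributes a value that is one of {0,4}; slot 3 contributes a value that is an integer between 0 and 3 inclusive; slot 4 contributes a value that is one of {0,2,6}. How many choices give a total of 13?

9

The generating function for the choices is (1 + x² + x⁴ + x⁶ + x⁸)·(1 + x⁴)·(1 + x + x² + x³)·(1 + x² + x⁶); the count is [x¹³].
(1 + x² + x⁴ + x⁶ + x⁸) has coefficients 1,0,1,0,1,0,1,0,1 for degrees 0…8.
(1 + x⁴) has coefficients 1,0,0,0,1,0,0,0,0,0,0,0,0,0 for degrees 0…13.
Multiplying by (1 + x + x² + x³) gives running coefficients 1,1,1,1,1,1,1,1,0,0,0,0,0,0 for degrees 0…13.
Finally multiplying by (1 + x² + x⁶), the product of all factors after the first has coefficients 1,1,2,2,2,2,3,3,2,2,1,1,1,1 for degrees 0…13.
[x¹³] = 1·1 + 1·1 + 1·2 + 1·3 + 1·2 = 9.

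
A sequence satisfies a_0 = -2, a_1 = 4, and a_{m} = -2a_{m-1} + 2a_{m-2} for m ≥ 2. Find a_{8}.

-4896

The ordinary generating function has denominator 1 + 2q - 2q^2.
Iterating the recurrence: a_0,…,a_{8} = -2, 4, -12, 32, -88, 240, -656, 1792, -4896.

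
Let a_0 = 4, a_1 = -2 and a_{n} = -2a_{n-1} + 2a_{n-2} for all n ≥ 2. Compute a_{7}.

-1616

The ordinary generating function has denominator 1 + 2y - 2y^2.
Iterating the recurrence: a_0,…,a_{7} = 4, -2, 12, -28, 80, -216, 592, -1616.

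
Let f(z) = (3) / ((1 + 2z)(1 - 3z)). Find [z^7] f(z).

3783

Partial fractions give a closed form: a_n = (6/5)·(-2)^n + (9/5)·3^n.
At n = 7: a_7 = 3783.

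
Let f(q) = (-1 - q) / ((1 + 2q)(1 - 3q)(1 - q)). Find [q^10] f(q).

-70995

Partial fractions give a closed form: a_n = (-2/15)·(-2)^n + (-6/5)·3^n + (1/3)·1^n.
At n = 10: a_10 = -70995.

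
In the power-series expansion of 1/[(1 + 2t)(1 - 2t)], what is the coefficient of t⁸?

256

Partial fractions give a closed form: a_n = (1/2)·(-2)^n + (1/2)·2^n.
At n = 8: a_8 = 256.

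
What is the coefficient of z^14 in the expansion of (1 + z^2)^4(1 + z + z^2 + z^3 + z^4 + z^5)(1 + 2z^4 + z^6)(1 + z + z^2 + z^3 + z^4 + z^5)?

(1 + z^2)^4 has coefficients 1,0,4,0,6,0,4,0,1 for degrees 0…8.
(1 + z + z^2 + z^3 + z^4 + z^5) has coefficients 1,1,1,1,1,1,0,0,0,0,0,0,0,0,0 for degrees 0…14.
Multiplying by (1 + 2z^4 + z^6) gives running coefficients 1,1,1,1,3,3,3,3,3,3,1,1,0,0,0 for degrees 0…14.
Finally multiplying by (1 + z + z^2 + z^3 + z^4 + z^5), the product of all factors after the first has coefficients 1,2,3,4,7,10,12,14,16,18,16,14,11,8,5 for degrees 0…14.
[z^14] = 1·5 + 4·11 + 6·16 + 4·16 + 1·12 = 221.

221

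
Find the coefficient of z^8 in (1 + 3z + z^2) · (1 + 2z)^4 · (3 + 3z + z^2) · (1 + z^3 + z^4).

(1 + 3z + z^2) has coefficients 1,3,1 for degrees 0…2.
(1 + 2z)^4 has coefficients 1,8,24,32,16,0,0,0,0 for degrees 0…8.
Multiplying by (3 + 3z + z^2) gives running coefficients 3,27,97,176,168,80,16,0,0 for degrees 0…8.
Finally multiplying by (1 + z^3 + z^4), the product of all factors after the first has coefficients 3,27,97,179,198,204,289,344,248 for degrees 0…8.
[z^8] = 1·248 + 3·344 + 1·289 = 1569.

1569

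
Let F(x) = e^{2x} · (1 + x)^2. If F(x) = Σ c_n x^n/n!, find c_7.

2368

The EGF product rule gives c_7 = Σ_{k_1+k_2=7} C(7; k_1,k_2) · ∏ g_i(k_i), where e^{2x} gives (2)^k; (1+x)^2 gives the falling factorial (2)_k.
g_1(k) for k = 0…7: 1, 2, 4, 8, 16, 32, 64, 128.
g_2(k) for k = 0…7: 1, 2, 2, 0, 0, 0, 0, 0.
c_7 = Σ_k C(7,k)·g_1(k)·g_2(7−k) = 21·32·2 + 7·64·2 + 1·128·1 = 1344 + 896 + 128 = 2368.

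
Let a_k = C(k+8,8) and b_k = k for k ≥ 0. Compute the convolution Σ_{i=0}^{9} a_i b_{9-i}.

The convolution is the x^9 coefficient of A(x)B(x).
Σ = 1·9 + 9·8 + 45·7 + 165·6 + 495·5 + 1287·4 + 3003·3 + 6435·2 + 12870·1 + 24310·0 = 43758.

43758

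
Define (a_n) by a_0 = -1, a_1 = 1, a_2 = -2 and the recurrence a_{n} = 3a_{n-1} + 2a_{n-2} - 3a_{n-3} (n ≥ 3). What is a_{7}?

The ordinary generating function has denominator 1 - 3z - 2z^2 + 3z^3.
Iterating the recurrence: a_0,…,a_{7} = -1, 1, -2, -1, -10, -26, -95, -307.

-307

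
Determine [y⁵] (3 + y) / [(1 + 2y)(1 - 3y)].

454

The denominator gives the recurrence a_n = a_(n−1) + 6a_(n−2) for n ≥ 2; the numerator fixes a_0 = 3, a_1 = 4.
Iterating: 3, 4, 22, 46, 178, 454, so a_5 = 454.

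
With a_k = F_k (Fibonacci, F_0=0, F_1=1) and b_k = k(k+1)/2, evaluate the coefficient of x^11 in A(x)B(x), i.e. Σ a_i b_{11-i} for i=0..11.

894

This is [x^11] in the product of the two ordinary generating functions.
Σ = 0·66 + 1·55 + 1·45 + 2·36 + 3·28 + 5·21 + 8·15 + 13·10 + 21·6 + 34·3 + 55·1 + 89·0 = 894.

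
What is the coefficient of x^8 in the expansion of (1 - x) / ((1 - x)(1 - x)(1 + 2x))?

The denominator gives the recurrence a_n = 3a_(n−2) − 2a_(n−3) for n ≥ 3; the numerator fixes a_0 = 1, a_1 = -1, a_2 = 3.
Iterating: 1, -1, 3, -5, 11, -21, 43, -85, 171, so a_8 = 171.

171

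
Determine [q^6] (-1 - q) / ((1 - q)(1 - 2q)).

Partial fractions give a closed form: a_n = (2)·1^n + (-3)·2^n.
At n = 6: a_6 = -190.

-190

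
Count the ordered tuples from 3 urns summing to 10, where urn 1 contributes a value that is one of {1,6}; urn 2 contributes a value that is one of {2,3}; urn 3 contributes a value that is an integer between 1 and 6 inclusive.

The generating function for the choices is (z + z^6)·(z^2 + z^3)·(z + z^2 + z^3 + z^4 + z^5 + z^6); the count is [z^10].
(z + z^6) has coefficients 0,1,0,0,0,0,1 for degrees 0…6.
(z^2 + z^3) has coefficients 0,0,1,1,0,0,0,0,0,0,0 for degrees 0…10.
Finally multiplying by (z + z^2 + z^3 + z^4 + z^5 + z^6), the product of all factors after the first has coefficients 0,0,0,1,2,2,2,2,2,1,0 for degrees 0…10.
[z^10] = 1·1 + 1·2 = 3.

3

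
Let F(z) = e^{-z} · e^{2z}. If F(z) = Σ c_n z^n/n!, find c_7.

1

The EGF product rule gives c_7 = Σ_{k_1+k_2=7} C(7; k_1,k_2) · ∏ g_i(k_i), where e^{-z} gives (-1)^k; e^{2z} gives (2)^k.
g_1(k) for k = 0…7: 1, -1, 1, -1, 1, -1, 1, -1.
g_2(k) for k = 0…7: 1, 2, 4, 8, 16, 32, 64, 128.
c_7 = Σ_k C(7,k)·g_1(k)·g_2(7−k) = 1·1·128 + 7·(-1)·64 + 21·1·32 + 35·(-1)·16 + 35·1·8 + 21·(-1)·4 + 7·1·2 + 1·(-1)·1 = 128 − 448 + 672 − 560 + 280 − 84 + 14 − 1 = 1.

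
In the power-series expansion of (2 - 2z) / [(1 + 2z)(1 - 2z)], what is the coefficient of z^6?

128

The denominator gives the recurrence a_n = 4a_(n−2) for n ≥ 2; the numerator fixes a_0 = 2, a_1 = -2.
Iterating: 2, -2, 8, -8, 32, -32, 128, so a_6 = 128.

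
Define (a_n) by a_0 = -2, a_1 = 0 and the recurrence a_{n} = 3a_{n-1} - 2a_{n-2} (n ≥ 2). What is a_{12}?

8188

The ordinary generating function has denominator 1 - 3x + 2x^2.
Iterating the recurrence: a_0,…,a_{12} = -2, 0, 4, 12, 28, 60, 124, 252, 508, 1020, 2044, 4092, 8188.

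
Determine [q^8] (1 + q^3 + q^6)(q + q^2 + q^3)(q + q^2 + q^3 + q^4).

(1 + q^3 + q^6) has coefficients 1,0,0,1,0,0,1 for degrees 0…6.
(q + q^2 + q^3) has coefficients 0,1,1,1,0,0,0,0,0 for degrees 0…8.
Finally multiplying by (q + q^2 + q^3 + q^4), the product of all factors after the first has coefficients 0,0,1,2,3,3,2,1,0 for degrees 0…8.
[q^8] = 1·0 + 1·3 + 1·1 = 4.

4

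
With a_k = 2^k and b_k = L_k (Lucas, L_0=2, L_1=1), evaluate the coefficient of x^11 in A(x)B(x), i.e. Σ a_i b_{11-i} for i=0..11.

11445

This is [x^11] in the product of the two ordinary generating functions.
Σ = 1·199 + 2·123 + 4·76 + 8·47 + 16·29 + 32·18 + 64·11 + 128·7 + 256·4 + 512·3 + 1024·1 + 2048·2 = 11445.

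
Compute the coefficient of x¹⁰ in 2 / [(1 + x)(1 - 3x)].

88574

Partial fractions give a closed form: a_n = (1/2)·(-1)^n + (3/2)·3^n.
At n = 10: a_10 = 88574.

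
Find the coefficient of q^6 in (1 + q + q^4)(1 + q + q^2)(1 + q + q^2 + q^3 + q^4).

6

(1 + q + q^4) has coefficients 1,1,0,0,1 for degrees 0…4.
(1 + q + q^2) has coefficients 1,1,1,0,0,0,0 for degrees 0…6.
Finally multiplying by (1 + q + q^2 + q^3 + q^4), the product of all factors after the first has coefficients 1,2,3,3,3,2,1 for degrees 0…6.
[q^6] = 1·1 + 1·2 + 1·3 = 6.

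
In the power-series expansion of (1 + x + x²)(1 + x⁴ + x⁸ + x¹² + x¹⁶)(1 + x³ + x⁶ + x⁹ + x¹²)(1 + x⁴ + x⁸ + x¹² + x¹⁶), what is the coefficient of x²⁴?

(1 + x + x²) has coefficients 1,1,1 for degrees 0…2.
(1 + x⁴ + x⁸ + x¹² + x¹⁶) has coefficients 1,0,0,0,1,0,0,0,1,0,0,0,1,0,0,0,1,0,0,0,0,0,0,0,0 for degrees 0…24.
Multiplying by (1 + x³ + x⁶ + x⁹ + x¹²) gives running coefficients 1,0,0,1,1,0,1,1,1,1,1,1,2,1,1,1,2,1,1,1,1,1,1,0,1 for degrees 0…24.
Finally multiplying by (1 + x⁴ + x⁸ + x¹² + x¹⁶), the product of all factors after the first has coefficients 1,0,0,1,2,0,1,2,3,1,2,3,5,2,3,4,7,3,4,5,7,4,5,4,7 for degrees 0…24.
[x²⁴] = 1·7 + 1·4 + 1·5 = 16.

16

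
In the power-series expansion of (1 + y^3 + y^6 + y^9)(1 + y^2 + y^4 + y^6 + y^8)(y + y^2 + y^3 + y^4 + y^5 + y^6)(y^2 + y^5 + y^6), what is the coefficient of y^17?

27

(1 + y^3 + y^6 + y^9) has coefficients 1,0,0,1,0,0,1,0,0,1 for degrees 0…9.
(1 + y^2 + y^4 + y^6 + y^8) has coefficients 1,0,1,0,1,0,1,0,1,0,0,0,0,0,0,0,0,0 for degrees 0…17.
Multiplying by (y + y^2 + y^3 + y^4 + y^5 + y^6) gives running coefficients 0,1,1,2,2,3,3,3,3,3,3,2,2,1,1,0,0,0 for degrees 0…17.
Finally multiplying by (y^2 + y^5 + y^6), the product of all factors after the first has coefficients 0,0,0,1,1,2,3,5,6,7,8,9,9,8,8,7,6,4 for degrees 0…17.
[y^17] = 1·4 + 1·8 + 1·9 + 1·6 = 27.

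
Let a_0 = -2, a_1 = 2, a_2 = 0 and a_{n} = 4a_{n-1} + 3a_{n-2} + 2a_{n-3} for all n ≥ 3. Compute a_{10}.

The ordinary generating function has denominator 1 - 4q - 3q^2 - 2q^3.
Iterating the recurrence: a_0,…,a_{10} = -2, 2, 0, 2, 12, 54, 256, 1210, 5716, 27006, 127592.

127592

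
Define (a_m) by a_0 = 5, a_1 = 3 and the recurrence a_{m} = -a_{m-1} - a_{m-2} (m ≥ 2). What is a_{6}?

The ordinary generating function has denominator 1 + t + t^2.
Iterating the recurrence: a_0,…,a_{6} = 5, 3, -8, 5, 3, -8, 5.

5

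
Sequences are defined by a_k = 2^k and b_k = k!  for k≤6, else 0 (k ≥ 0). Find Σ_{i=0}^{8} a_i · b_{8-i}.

This is [x^8] in the product of the two ordinary generating functions.
Σ = 1·0 + 2·0 + 4·720 + 8·120 + 16·24 + 32·6 + 64·2 + 128·1 + 256·1 = 4928.

4928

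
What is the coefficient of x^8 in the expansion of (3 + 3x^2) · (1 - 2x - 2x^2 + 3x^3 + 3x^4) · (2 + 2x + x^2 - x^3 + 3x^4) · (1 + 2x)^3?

(3 + 3x^2) has coefficients 3,0,3 for degrees 0…2.
(1 - 2x - 2x^2 + 3x^3 + 3x^4) has coefficients 1,-2,-2,3,3,0,0,0,0 for degrees 0…8.
Multiplying by (2 + 2x + x^2 - x^3 + 3x^4) gives running coefficients 2,-2,-7,-1,15,5,-6,6,9 for degrees 0…8.
Finally multiplying by (1 + 2x)^3, the product of all factors after the first has coefficients 2,10,5,-51,-91,27,196,150,13 for degrees 0…8.
[x^8] = 3·13 + 3·196 = 627.

627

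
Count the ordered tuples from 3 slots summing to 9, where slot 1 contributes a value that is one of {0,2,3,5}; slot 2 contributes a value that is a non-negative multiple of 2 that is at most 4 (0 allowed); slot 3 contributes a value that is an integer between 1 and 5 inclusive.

7

The generating function for the choices is (1 + t^2 + t^3 + t^5)·(1 + t^2 + t^4)·(t + t^2 + t^3 + t^4 + t^5); the count is [t^9].
(1 + t^2 + t^3 + t^5) has coefficients 1,0,1,1,0,1 for degrees 0…5.
(1 + t^2 + t^4) has coefficients 1,0,1,0,1,0,0,0,0,0 for degrees 0…9.
Finally multiplying by (t + t^2 + t^3 + t^4 + t^5), the product of all factors after the first has coefficients 0,1,1,2,2,3,2,2,1,1 for degrees 0…9.
[t^9] = 1·1 + 1·2 + 1·2 + 1·2 = 7.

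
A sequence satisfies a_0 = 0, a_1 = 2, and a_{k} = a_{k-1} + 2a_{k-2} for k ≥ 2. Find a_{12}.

The ordinary generating function has denominator 1 - q - 2q^2.
Iterating the recurrence: a_0,…,a_{12} = 0, 2, 2, 6, 10, 22, 42, 86, 170, 342, 682, 1366, 2730.

2730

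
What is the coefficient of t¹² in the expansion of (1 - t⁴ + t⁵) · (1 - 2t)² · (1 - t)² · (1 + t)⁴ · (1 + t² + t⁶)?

(1 - t⁴ + t⁵) has coefficients 1,0,0,0,-1,1 for degrees 0…5.
(1 - 2t)² has coefficients 1,-4,4,0,0,0,0,0,0,0,0,0,0 for degrees 0…12.
Multiplying by (1 - t)² gives running coefficients 1,-6,13,-12,4,0,0,0,0,0,0,0,0 for degrees 0…12.
Multiplying by (1 + t)⁴ gives running coefficients 1,-2,-5,8,11,-10,-11,4,4,0,0,0,0 for degrees 0…12.
Finally multiplying by (1 + t² + t⁶), the product of all factors after the first has coefficients 1,-2,-4,6,6,-2,1,-8,-12,12,15,-10,-11 for degrees 0…12.
[t¹²] = 1·(-11) − 1·(-12) + 1·(-8) = -7.

-7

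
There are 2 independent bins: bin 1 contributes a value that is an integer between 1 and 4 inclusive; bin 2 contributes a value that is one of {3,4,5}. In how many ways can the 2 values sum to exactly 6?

The generating function for the choices is (y + y² + y³ + y⁴)·(y³ + y⁴ + y⁵); the count is [y⁶].
(y + y² + y³ + y⁴) has coefficients 0,1,1,1,1 for degrees 0…4.
(y³ + y⁴ + y⁵) has coefficients 0,0,0,1,1,1,0 for degrees 0…6.
[y⁶] = 1·1 + 1·1 + 1·1 + 1·0 = 3.

3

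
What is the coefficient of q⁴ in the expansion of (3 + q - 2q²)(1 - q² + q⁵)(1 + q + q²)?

(3 + q - 2q²) has coefficients 3,1,-2 for degrees 0…2.
(1 - q² + q⁵) has coefficients 1,0,-1,0,0 for degrees 0…4.
Finally multiplying by (1 + q + q²), the product of all factors after the first has coefficients 1,1,0,-1,-1 for degrees 0…4.
[q⁴] = 3·(-1) + 1·(-1) − 2·0 = -4.

-4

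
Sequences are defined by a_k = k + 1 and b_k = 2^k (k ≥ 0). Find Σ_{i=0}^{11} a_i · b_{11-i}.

8178

Write out a_i and b_{11-i} for i = 0,…,11 and sum the products.
Σ = 1·2048 + 2·1024 + 3·512 + 4·256 + 5·128 + 6·64 + 7·32 + 8·16 + 9·8 + 10·4 + 11·2 + 12·1 = 8178.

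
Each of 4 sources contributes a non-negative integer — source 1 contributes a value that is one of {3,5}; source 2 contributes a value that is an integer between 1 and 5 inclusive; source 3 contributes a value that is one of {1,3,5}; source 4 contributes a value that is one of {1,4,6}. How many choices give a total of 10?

The generating function for the choices is (z^3 + z^5)·(z + z^2 + z^3 + z^4 + z^5)·(z + z^3 + z^5)·(z + z^4 + z^6); the count is [z^10].
(z^3 + z^5) has coefficients 0,0,0,1,0,1 for degrees 0…5.
(z + z^2 + z^3 + z^4 + z^5) has coefficients 0,1,1,1,1,1,0,0,0,0,0 for degrees 0…10.
Multiplying by (z + z^3 + z^5) gives running coefficients 0,0,1,1,2,2,3,2,2,1,1 for degrees 0…10.
Finally multiplying by (z + z^4 + z^6), the product of all factors after the first has coefficients 0,0,0,1,1,2,3,4,5,5,6 for degrees 0…10.
[z^10] = 1·4 + 1·2 = 6.

6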